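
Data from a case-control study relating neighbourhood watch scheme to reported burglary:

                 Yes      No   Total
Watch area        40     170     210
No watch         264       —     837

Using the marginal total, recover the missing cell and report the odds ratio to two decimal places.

The missing cell is in the unexposed row: 837 − 264 = 573.
So a = 40, b = 170, c = 264, d = 573.
OR = (a·d)/(b·c) = (40 × 573) / (170 × 264) = 22920 / 44880 = 0.51070

0.51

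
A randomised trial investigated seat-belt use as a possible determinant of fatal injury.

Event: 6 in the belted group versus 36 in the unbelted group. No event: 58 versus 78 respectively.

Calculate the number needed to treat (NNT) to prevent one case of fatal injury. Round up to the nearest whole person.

5

Risk in treated group = 6/64 = 0.09375; risk in control = 36/114 = 0.31579.
Absolute risk reduction = 0.31579 − 0.09375 = 0.22204
NNT = 1 / ARR = 1 / 0.22204 = 4.504 → round up → 5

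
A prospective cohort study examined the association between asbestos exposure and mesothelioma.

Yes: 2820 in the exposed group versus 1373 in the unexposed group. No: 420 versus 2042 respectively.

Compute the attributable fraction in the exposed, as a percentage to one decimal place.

From the description: a = 2820, b = 420, c = 1373, d = 2042.
Risk in exposed = 2820/3240 = 0.87037; risk in unexposed = 1373/3415 = 0.40205.
RR = 0.87037/0.40205 = 2.16483
AR% = (RR − 1)/RR × 100 = (2.16483 − 1)/2.16483 × 100 = 53.8070%

53.8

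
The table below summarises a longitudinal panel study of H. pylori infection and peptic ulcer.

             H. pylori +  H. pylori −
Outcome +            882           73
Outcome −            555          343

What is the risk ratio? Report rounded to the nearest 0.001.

Reading the table with exposure as columns: a = 882 (H. pylori +, case), b = 555 (H. pylori +, non-case), c = 73 (H. pylori −, case), d = 343.
Risk in exposed = 882/1437 = 0.61378; risk in unexposed = 73/416 = 0.17548.
RR = 0.61378 / 0.17548 = 3.49770
The risk among the exposed is 3.50 times that among the unexposed.

3.498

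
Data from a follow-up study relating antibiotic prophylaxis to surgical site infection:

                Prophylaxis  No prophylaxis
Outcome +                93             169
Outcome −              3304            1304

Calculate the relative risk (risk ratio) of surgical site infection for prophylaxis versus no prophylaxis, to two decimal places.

Reading the table with exposure as columns: a = 93 (Prophylaxis, case), b = 3304 (Prophylaxis, non-case), c = 169 (No prophylaxis, case), d = 1304.
Risk in exposed = 93/3397 = 0.02738; risk in unexposed = 169/1473 = 0.11473.
RR = 0.02738 / 0.11473 = 0.23862
The risk is 76% lower among the exposed than among the unexposed.

0.24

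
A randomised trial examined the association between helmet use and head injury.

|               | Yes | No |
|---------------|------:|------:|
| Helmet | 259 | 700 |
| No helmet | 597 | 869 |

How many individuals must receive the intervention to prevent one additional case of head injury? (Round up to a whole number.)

Risk in treated group = 259/959 = 0.27007; risk in control = 597/1466 = 0.40723.
Absolute risk reduction = 0.40723 − 0.27007 = 0.13716
NNT = 1 / ARR = 1 / 0.13716 = 7.291 → round up → 8

8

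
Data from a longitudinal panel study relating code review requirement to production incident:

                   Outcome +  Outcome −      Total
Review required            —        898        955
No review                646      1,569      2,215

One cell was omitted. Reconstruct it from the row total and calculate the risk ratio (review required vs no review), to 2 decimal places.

The missing cell is in the exposed row: 955 − 898 = 57.
So a = 57, b = 898, c = 646, d = 1569.
RR = [a/(a+b)] / [c/(c+d)] = (57/955) / (646/2215) = 0.05969/0.29165 = 0.20465

0.20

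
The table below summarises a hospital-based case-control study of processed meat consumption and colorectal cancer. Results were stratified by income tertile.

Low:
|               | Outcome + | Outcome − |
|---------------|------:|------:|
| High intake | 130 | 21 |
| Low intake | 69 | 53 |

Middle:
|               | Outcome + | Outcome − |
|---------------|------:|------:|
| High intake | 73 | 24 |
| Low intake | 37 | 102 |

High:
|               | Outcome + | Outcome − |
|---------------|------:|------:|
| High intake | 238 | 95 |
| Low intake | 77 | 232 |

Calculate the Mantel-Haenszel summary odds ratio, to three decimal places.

6.978

OR_MH = Σ(aᵢdᵢ/nᵢ) / Σ(bᵢcᵢ/nᵢ), where nᵢ is the stratum total.
Stratum 1 (Low): n = 273; a·d/n = 130·53/273 = 25.2381; b·c/n = 21·69/273 = 5.3077
Stratum 2 (Middle): n = 236; a·d/n = 73·102/236 = 31.5508; b·c/n = 24·37/236 = 3.7627
Stratum 3 (High): n = 642; a·d/n = 238·232/642 = 86.0062; b·c/n = 95·77/642 = 11.3941
OR_MH = (25.2381 + 31.5508 + 86.0062) / (5.3077 + 3.7627 + 11.3941) = 142.7952 / 20.4645 = 6.97771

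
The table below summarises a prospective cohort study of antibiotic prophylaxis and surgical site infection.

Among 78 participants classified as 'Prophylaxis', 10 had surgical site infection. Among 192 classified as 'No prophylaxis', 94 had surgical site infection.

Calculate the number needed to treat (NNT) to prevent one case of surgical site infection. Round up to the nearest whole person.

Risk in treated group = 10/78 = 0.12821; risk in control = 94/192 = 0.48958.
Absolute risk reduction = 0.48958 − 0.12821 = 0.36138
NNT = 1 / ARR = 1 / 0.36138 = 2.767 → round up → 3

3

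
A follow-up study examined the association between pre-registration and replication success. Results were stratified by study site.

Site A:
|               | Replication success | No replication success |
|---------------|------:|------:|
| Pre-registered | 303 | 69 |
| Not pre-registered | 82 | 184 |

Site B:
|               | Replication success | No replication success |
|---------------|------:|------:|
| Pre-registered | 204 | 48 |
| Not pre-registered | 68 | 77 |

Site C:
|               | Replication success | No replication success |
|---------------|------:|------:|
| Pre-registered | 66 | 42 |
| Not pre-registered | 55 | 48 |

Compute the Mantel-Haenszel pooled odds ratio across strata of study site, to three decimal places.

OR_MH = Σ(aᵢdᵢ/nᵢ) / Σ(bᵢcᵢ/nᵢ), where nᵢ is the stratum total.
Stratum 1 (Site A): n = 638; a·d/n = 303·184/638 = 87.3856; b·c/n = 69·82/638 = 8.8683
Stratum 2 (Site B): n = 397; a·d/n = 204·77/397 = 39.5668; b·c/n = 48·68/397 = 8.2217
Stratum 3 (Site C): n = 211; a·d/n = 66·48/211 = 15.0142; b·c/n = 42·55/211 = 10.9479
OR_MH = (87.3856 + 39.5668 + 15.0142) / (8.8683 + 8.2217 + 10.9479) = 141.9665 / 28.0379 = 5.06339

5.063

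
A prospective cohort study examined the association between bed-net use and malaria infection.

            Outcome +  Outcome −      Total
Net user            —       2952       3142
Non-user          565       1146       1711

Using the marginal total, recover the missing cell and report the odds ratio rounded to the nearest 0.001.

0.131

The missing cell is in the exposed row: 3142 − 2952 = 190.
So a = 190, b = 2952, c = 565, d = 1146.
OR = (a·d)/(b·c) = (190 × 1146) / (2952 × 565) = 217740 / 1667880 = 0.13055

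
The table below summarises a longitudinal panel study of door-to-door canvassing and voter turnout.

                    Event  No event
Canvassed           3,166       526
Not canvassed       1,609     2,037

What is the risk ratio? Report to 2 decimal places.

Cells: a = 3166, b = 526, c = 1609, d = 2037.
Risk in exposed = 3166/3692 = 0.85753; risk in unexposed = 1609/3646 = 0.44131.
RR = 0.85753 / 0.44131 = 1.94317
The risk among the exposed is 1.94 times that among the unexposed.

1.94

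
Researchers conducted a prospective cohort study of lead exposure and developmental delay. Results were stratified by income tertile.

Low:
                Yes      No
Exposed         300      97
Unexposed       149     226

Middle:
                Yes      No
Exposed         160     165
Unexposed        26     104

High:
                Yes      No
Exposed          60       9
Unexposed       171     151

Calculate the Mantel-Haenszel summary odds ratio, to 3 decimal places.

OR_MH = Σ(aᵢdᵢ/nᵢ) / Σ(bᵢcᵢ/nᵢ), where nᵢ is the stratum total.
Stratum 1 (Low): n = 772; a·d/n = 300·226/772 = 87.8238; b·c/n = 97·149/772 = 18.7215
Stratum 2 (Middle): n = 455; a·d/n = 160·104/455 = 36.5714; b·c/n = 165·26/455 = 9.4286
Stratum 3 (High): n = 391; a·d/n = 60·151/391 = 23.1714; b·c/n = 9·171/391 = 3.9361
OR_MH = (87.8238 + 36.5714 + 23.1714) / (18.7215 + 9.4286 + 3.9361) = 147.5666 / 32.0861 = 4.59908

4.599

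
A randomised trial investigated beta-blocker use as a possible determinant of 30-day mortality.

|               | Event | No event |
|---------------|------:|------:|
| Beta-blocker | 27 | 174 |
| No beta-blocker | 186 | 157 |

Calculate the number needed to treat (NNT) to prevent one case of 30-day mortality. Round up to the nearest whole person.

Risk in treated group = 27/201 = 0.13433; risk in control = 186/343 = 0.54227.
Absolute risk reduction = 0.54227 − 0.13433 = 0.40795
NNT = 1 / ARR = 1 / 0.40795 = 2.451 → round up → 3

3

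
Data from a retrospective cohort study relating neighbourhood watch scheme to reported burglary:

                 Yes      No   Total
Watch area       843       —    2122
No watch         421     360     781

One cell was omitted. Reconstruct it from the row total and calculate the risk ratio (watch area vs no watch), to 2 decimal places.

0.74

The missing cell is in the exposed row: 2122 − 843 = 1279.
So a = 843, b = 1279, c = 421, d = 360.
RR = [a/(a+b)] / [c/(c+d)] = (843/2122) / (421/781) = 0.39727/0.53905 = 0.73697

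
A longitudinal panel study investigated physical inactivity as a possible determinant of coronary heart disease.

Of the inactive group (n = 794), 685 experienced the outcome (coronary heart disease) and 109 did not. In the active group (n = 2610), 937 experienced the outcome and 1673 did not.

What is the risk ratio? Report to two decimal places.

2.40

From the description: a = 685, b = 109, c = 937, d = 1673.
Risk in exposed = 685/794 = 0.86272; risk in unexposed = 937/2610 = 0.35900.
RR = 0.86272 / 0.35900 = 2.40310
The risk among the exposed is 2.40 times that among the unexposed.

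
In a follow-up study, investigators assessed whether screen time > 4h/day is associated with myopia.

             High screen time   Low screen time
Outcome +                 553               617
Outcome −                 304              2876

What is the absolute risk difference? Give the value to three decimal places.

Reading the table with exposure as columns: a = 553 (High screen time, case), b = 304 (High screen time, non-case), c = 617 (Low screen time, case), d = 2876.
Risk in exposed = 553/857 = 0.645274; risk in unexposed = 617/3493 = 0.176639.
Risk difference = 0.645274 − 0.176639 = 0.468635

0.469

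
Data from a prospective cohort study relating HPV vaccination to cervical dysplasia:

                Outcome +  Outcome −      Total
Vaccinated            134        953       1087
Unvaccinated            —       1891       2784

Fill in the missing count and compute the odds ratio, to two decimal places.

0.30

The missing cell is in the unexposed row: 2784 − 1891 = 893.
So a = 134, b = 953, c = 893, d = 1891.
OR = (a·d)/(b·c) = (134 × 1891) / (953 × 893) = 253394 / 851029 = 0.29775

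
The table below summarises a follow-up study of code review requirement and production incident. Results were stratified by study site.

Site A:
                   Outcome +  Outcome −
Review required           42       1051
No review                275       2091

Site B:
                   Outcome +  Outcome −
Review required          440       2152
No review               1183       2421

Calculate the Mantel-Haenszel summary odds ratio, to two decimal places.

0.40

OR_MH = Σ(aᵢdᵢ/nᵢ) / Σ(bᵢcᵢ/nᵢ), where nᵢ is the stratum total.
Stratum 1 (Site A): n = 3459; a·d/n = 42·2091/3459 = 25.3894; b·c/n = 1051·275/3459 = 83.5574
Stratum 2 (Site B): n = 6196; a·d/n = 440·2421/6196 = 171.9238; b·c/n = 2152·1183/6196 = 410.8806
OR_MH = (25.3894 + 171.9238) / (83.5574 + 410.8806) = 197.3132 / 494.4380 = 0.39907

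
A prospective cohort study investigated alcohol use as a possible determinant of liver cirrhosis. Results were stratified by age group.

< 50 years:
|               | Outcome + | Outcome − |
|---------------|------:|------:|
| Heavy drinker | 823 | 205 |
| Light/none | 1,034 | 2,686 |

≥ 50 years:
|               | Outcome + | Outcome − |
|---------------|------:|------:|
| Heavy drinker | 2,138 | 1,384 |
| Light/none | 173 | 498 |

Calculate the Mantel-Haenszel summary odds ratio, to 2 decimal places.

OR_MH = Σ(aᵢdᵢ/nᵢ) / Σ(bᵢcᵢ/nᵢ), where nᵢ is the stratum total.
Stratum 1 (< 50 years): n = 4748; a·d/n = 823·2686/4748 = 465.5809; b·c/n = 205·1034/4748 = 44.6441
Stratum 2 (≥ 50 years): n = 4193; a·d/n = 2138·498/4193 = 253.9289; b·c/n = 1384·173/4193 = 57.1028
OR_MH = (465.5809 + 253.9289) / (44.6441 + 57.1028) = 719.5098 / 101.7469 = 7.07157

7.07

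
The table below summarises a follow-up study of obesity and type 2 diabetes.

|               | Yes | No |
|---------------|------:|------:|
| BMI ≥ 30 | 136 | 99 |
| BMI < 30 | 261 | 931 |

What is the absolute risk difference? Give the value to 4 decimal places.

Cells: a = 136, b = 99, c = 261, d = 931.
Risk in exposed = 136/235 = 0.578723; risk in unexposed = 261/1192 = 0.218960.
Risk difference = 0.578723 − 0.218960 = 0.359764

0.3598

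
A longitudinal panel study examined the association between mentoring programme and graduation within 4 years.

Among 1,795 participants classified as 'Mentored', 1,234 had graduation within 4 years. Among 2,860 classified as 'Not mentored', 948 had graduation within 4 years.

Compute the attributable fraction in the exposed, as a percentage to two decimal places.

From the description: a = 1234, b = 561, c = 948, d = 1912.
Risk in exposed = 1234/1795 = 0.68747; risk in unexposed = 948/2860 = 0.33147.
RR = 0.68747/0.33147 = 2.07400
AR% = (RR − 1)/RR × 100 = (2.07400 − 1)/2.07400 × 100 = 51.7840%

51.78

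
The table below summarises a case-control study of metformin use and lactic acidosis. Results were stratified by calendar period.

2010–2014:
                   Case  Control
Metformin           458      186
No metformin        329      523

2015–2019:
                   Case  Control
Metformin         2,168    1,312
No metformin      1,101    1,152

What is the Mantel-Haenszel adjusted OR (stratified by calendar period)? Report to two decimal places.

OR_MH = Σ(aᵢdᵢ/nᵢ) / Σ(bᵢcᵢ/nᵢ), where nᵢ is the stratum total.
Stratum 1 (2010–2014): n = 1496; a·d/n = 458·523/1496 = 160.1163; b·c/n = 186·329/1496 = 40.9051
Stratum 2 (2015–2019): n = 5733; a·d/n = 2168·1152/5733 = 435.6421; b·c/n = 1312·1101/5733 = 251.9644
OR_MH = (160.1163 + 435.6421) / (40.9051 + 251.9644) = 595.7584 / 292.8695 = 2.03421

2.03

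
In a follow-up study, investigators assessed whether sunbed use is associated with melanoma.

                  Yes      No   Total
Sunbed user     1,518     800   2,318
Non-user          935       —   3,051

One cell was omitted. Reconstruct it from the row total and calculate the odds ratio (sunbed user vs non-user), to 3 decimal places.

4.294

The missing cell is in the unexposed row: 3051 − 935 = 2116.
So a = 1518, b = 800, c = 935, d = 2116.
OR = (a·d)/(b·c) = (1518 × 2116) / (800 × 935) = 3212088 / 748000 = 4.29424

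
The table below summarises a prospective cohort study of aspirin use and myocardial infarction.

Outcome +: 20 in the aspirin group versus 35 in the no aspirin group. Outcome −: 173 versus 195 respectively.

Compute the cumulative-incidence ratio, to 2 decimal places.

From the description: a = 20, b = 173, c = 35, d = 195.
Risk in exposed = 20/193 = 0.10363; risk in unexposed = 35/230 = 0.15217.
RR = 0.10363 / 0.15217 = 0.68098
The risk is 32% lower among the exposed than among the unexposed.

0.68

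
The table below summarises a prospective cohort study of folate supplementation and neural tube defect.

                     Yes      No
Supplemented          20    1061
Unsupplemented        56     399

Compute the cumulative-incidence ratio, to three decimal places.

Cells: a = 20, b = 1061, c = 56, d = 399.
Risk in exposed = 20/1081 = 0.01850; risk in unexposed = 56/455 = 0.12308.
RR = 0.01850 / 0.12308 = 0.15032
The risk is 85% lower among the exposed than among the unexposed.

0.150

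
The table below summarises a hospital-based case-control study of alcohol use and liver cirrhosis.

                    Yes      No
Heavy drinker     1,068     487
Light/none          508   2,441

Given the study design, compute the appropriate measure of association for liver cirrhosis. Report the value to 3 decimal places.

10.538

Cells: a = 1068, b = 487, c = 508, d = 2441.
This is a hospital-based case-control study: participants were sampled on outcome status, so risks in the source population cannot be estimated directly — relative risk is not valid here. The odds ratio is the appropriate measure.
OR = (a·d)/(b·c) = (1068 × 2441) / (487 × 508) = 2606988 / 247396 = 10.53771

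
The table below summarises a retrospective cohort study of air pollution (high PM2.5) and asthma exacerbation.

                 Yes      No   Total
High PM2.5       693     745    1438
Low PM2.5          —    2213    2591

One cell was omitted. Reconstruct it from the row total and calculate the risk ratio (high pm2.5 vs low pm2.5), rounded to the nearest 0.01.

The missing cell is in the unexposed row: 2591 − 2213 = 378.
So a = 693, b = 745, c = 378, d = 2213.
RR = [a/(a+b)] / [c/(c+d)] = (693/1438) / (378/2591) = 0.48192/0.14589 = 3.30331

3.30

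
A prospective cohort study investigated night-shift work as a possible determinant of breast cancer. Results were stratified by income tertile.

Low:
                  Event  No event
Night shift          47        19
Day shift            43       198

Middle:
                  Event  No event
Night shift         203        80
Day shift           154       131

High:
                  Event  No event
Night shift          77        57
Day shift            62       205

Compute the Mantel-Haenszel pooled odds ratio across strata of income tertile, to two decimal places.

OR_MH = Σ(aᵢdᵢ/nᵢ) / Σ(bᵢcᵢ/nᵢ), where nᵢ is the stratum total.
Stratum 1 (Low): n = 307; a·d/n = 47·198/307 = 30.3127; b·c/n = 19·43/307 = 2.6612
Stratum 2 (Middle): n = 568; a·d/n = 203·131/568 = 46.8187; b·c/n = 80·154/568 = 21.6901
Stratum 3 (High): n = 401; a·d/n = 77·205/401 = 39.3641; b·c/n = 57·62/401 = 8.8130
OR_MH = (30.3127 + 46.8187 + 39.3641) / (2.6612 + 21.6901 + 8.8130) = 116.4955 / 33.1643 = 3.51267

3.51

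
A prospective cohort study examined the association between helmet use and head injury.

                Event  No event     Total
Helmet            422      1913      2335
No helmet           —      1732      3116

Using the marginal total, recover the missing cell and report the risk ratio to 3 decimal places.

The missing cell is in the unexposed row: 3116 − 1732 = 1384.
So a = 422, b = 1913, c = 1384, d = 1732.
RR = [a/(a+b)] / [c/(c+d)] = (422/2335) / (1384/3116) = 0.18073/0.44416 = 0.40690

0.407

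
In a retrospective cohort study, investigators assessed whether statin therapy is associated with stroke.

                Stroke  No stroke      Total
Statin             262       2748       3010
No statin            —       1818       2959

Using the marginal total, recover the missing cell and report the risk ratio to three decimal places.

The missing cell is in the unexposed row: 2959 − 1818 = 1141.
So a = 262, b = 2748, c = 1141, d = 1818.
RR = [a/(a+b)] / [c/(c+d)] = (262/3010) / (1141/2959) = 0.08704/0.38560 = 0.22573

0.226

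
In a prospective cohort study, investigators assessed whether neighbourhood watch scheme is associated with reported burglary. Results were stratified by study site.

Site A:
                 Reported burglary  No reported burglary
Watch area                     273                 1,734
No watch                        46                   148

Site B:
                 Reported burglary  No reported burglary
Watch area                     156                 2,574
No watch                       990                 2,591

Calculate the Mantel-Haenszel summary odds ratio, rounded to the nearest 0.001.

OR_MH = Σ(aᵢdᵢ/nᵢ) / Σ(bᵢcᵢ/nᵢ), where nᵢ is the stratum total.
Stratum 1 (Site A): n = 2201; a·d/n = 273·148/2201 = 18.3571; b·c/n = 1734·46/2201 = 36.2399
Stratum 2 (Site B): n = 6311; a·d/n = 156·2591/6311 = 64.0463; b·c/n = 2574·990/6311 = 403.7807
OR_MH = (18.3571 + 64.0463) / (36.2399 + 403.7807) = 82.4034 / 440.0206 = 0.18727

0.187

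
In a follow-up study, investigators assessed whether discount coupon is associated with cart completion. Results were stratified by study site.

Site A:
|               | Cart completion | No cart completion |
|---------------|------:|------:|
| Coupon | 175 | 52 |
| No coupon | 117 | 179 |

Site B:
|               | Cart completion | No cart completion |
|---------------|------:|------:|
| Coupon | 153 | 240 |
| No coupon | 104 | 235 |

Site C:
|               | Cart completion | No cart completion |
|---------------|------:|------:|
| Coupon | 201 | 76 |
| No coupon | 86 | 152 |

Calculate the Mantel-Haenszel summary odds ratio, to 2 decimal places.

OR_MH = Σ(aᵢdᵢ/nᵢ) / Σ(bᵢcᵢ/nᵢ), where nᵢ is the stratum total.
Stratum 1 (Site A): n = 523; a·d/n = 175·179/523 = 59.8948; b·c/n = 52·117/523 = 11.6329
Stratum 2 (Site B): n = 732; a·d/n = 153·235/732 = 49.1189; b·c/n = 240·104/732 = 34.0984
Stratum 3 (Site C): n = 515; a·d/n = 201·152/515 = 59.3243; b·c/n = 76·86/515 = 12.6913
OR_MH = (59.8948 + 49.1189 + 59.3243) / (11.6329 + 34.0984 + 12.6913) = 168.3380 / 58.4225 = 2.88139

2.88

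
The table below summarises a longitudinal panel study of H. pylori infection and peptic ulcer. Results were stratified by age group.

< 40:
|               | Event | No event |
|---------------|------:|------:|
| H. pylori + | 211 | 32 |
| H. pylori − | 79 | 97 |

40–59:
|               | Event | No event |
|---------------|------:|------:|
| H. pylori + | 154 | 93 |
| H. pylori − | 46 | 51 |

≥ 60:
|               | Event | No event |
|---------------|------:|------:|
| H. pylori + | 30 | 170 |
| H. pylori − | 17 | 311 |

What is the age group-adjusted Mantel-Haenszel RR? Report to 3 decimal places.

RR_MH = Σ(aᵢ·n₀ᵢ/nᵢ) / Σ(cᵢ·n₁ᵢ/nᵢ), with n₁ᵢ = aᵢ+bᵢ (exposed), n₀ᵢ = cᵢ+dᵢ (unexposed), nᵢ = n₁ᵢ+n₀ᵢ.
Stratum 1 (< 40): n₁ = 243, n₀ = 176, n = 419; a·n₀/n = 211·176/419 = 88.6301; c·n₁/n = 79·243/419 = 45.8162
Stratum 2 (40–59): n₁ = 247, n₀ = 97, n = 344; a·n₀/n = 154·97/344 = 43.4244; c·n₁/n = 46·247/344 = 33.0291
Stratum 3 (≥ 60): n₁ = 200, n₀ = 328, n = 528; a·n₀/n = 30·328/528 = 18.6364; c·n₁/n = 17·200/528 = 6.4394
RR_MH = (88.6301 + 43.4244 + 18.6364) / (45.8162 + 33.0291 + 6.4394) = 150.6909 / 85.2847 = 1.76692

1.767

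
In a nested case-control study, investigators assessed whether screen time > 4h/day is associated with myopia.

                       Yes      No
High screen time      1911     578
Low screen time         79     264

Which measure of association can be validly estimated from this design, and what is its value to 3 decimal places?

11.049

Cells: a = 1911, b = 578, c = 79, d = 264.
This is a nested case-control study: participants were sampled on outcome status, so risks in the source population cannot be estimated directly — relative risk is not valid here. The odds ratio is the appropriate measure.
OR = (a·d)/(b·c) = (1911 × 264) / (578 × 79) = 504504 / 45662 = 11.04866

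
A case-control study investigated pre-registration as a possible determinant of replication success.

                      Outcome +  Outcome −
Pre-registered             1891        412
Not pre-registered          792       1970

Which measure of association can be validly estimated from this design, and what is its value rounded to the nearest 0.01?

11.42

Cells: a = 1891, b = 412, c = 792, d = 1970.
This is a case-control study: participants were sampled on outcome status, so risks in the source population cannot be estimated directly — relative risk is not valid here. The odds ratio is the appropriate measure.
OR = (a·d)/(b·c) = (1891 × 1970) / (412 × 792) = 3725270 / 326304 = 11.41656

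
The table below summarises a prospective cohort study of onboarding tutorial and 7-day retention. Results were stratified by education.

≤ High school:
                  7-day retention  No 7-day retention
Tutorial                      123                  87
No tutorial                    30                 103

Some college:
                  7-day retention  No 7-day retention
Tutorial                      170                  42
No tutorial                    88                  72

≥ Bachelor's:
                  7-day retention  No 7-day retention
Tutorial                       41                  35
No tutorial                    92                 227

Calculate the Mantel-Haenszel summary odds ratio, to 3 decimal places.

3.635

OR_MH = Σ(aᵢdᵢ/nᵢ) / Σ(bᵢcᵢ/nᵢ), where nᵢ is the stratum total.
Stratum 1 (≤ High school): n = 343; a·d/n = 123·103/343 = 36.9359; b·c/n = 87·30/343 = 7.6093
Stratum 2 (Some college): n = 372; a·d/n = 170·72/372 = 32.9032; b·c/n = 42·88/372 = 9.9355
Stratum 3 (≥ Bachelor's): n = 395; a·d/n = 41·227/395 = 23.5620; b·c/n = 35·92/395 = 8.1519
OR_MH = (36.9359 + 32.9032 + 23.5620) / (7.6093 + 9.9355 + 8.1519) = 93.4011 / 25.6967 = 3.63475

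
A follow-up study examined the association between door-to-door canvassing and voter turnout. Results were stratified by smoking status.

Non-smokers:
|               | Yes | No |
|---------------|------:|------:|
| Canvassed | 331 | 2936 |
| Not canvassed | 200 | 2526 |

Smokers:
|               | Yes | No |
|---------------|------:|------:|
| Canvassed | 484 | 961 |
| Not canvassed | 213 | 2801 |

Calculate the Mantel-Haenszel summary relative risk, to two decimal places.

2.68

RR_MH = Σ(aᵢ·n₀ᵢ/nᵢ) / Σ(cᵢ·n₁ᵢ/nᵢ), with n₁ᵢ = aᵢ+bᵢ (exposed), n₀ᵢ = cᵢ+dᵢ (unexposed), nᵢ = n₁ᵢ+n₀ᵢ.
Stratum 1 (Non-smokers): n₁ = 3267, n₀ = 2726, n = 5993; a·n₀/n = 331·2726/5993 = 150.5600; c·n₁/n = 200·3267/5993 = 109.0272
Stratum 2 (Smokers): n₁ = 1445, n₀ = 3014, n = 4459; a·n₀/n = 484·3014/4459 = 327.1532; c·n₁/n = 213·1445/4459 = 69.0256
RR_MH = (150.5600 + 327.1532) / (109.0272 + 69.0256) = 477.7132 / 178.0528 = 2.68299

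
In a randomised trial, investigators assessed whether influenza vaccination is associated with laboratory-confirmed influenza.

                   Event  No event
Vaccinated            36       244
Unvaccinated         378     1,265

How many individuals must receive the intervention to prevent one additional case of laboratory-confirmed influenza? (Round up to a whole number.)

10

Risk in treated group = 36/280 = 0.12857; risk in control = 378/1643 = 0.23007.
Absolute risk reduction = 0.23007 − 0.12857 = 0.10150
NNT = 1 / ARR = 1 / 0.10150 = 9.853 → round up → 10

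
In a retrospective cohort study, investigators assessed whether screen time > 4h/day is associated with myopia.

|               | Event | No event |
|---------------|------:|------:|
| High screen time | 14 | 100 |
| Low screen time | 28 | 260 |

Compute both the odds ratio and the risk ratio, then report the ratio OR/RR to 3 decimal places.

Cells: a = 14, b = 100, c = 28, d = 260.
OR = (14·260)/(100·28) = 3640/2800 = 1.30000
Risk in exposed = 14/114 = 0.12281; risk in unexposed = 28/288 = 0.09722; RR = 1.26316
OR/RR = 1.30000 / 1.26316 = 1.02917
The outcome is not rare, so the OR lies further from 1 than the RR.

1.029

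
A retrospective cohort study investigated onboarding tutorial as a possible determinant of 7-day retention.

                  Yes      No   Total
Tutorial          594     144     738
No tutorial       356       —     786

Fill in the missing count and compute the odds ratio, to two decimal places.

4.98

The missing cell is in the unexposed row: 786 − 356 = 430.
So a = 594, b = 144, c = 356, d = 430.
OR = (a·d)/(b·c) = (594 × 430) / (144 × 356) = 255420 / 51264 = 4.98244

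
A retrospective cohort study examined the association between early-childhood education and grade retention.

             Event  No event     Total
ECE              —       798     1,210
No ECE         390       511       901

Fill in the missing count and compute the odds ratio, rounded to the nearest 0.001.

The missing cell is in the exposed row: 1210 − 798 = 412.
So a = 412, b = 798, c = 390, d = 511.
OR = (a·d)/(b·c) = (412 × 511) / (798 × 390) = 210532 / 311220 = 0.67647

0.676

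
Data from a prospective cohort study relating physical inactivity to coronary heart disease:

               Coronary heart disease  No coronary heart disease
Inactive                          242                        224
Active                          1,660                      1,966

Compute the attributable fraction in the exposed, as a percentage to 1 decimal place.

11.8

Cells: a = 242, b = 224, c = 1660, d = 1966.
Risk in exposed = 242/466 = 0.51931; risk in unexposed = 1660/3626 = 0.45780.
RR = 0.51931/0.45780 = 1.13436
AR% = (RR − 1)/RR × 100 = (1.13436 − 1)/1.13436 × 100 = 11.8442%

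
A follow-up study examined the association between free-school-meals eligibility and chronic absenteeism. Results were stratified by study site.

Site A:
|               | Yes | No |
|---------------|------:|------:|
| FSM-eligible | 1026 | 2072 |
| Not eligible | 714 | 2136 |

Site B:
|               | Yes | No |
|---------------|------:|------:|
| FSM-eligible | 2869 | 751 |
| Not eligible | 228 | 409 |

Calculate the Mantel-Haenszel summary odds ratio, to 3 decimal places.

2.229

OR_MH = Σ(aᵢdᵢ/nᵢ) / Σ(bᵢcᵢ/nᵢ), where nᵢ is the stratum total.
Stratum 1 (Site A): n = 5948; a·d/n = 1026·2136/5948 = 368.4492; b·c/n = 2072·714/5948 = 248.7236
Stratum 2 (Site B): n = 4257; a·d/n = 2869·409/4257 = 275.6451; b·c/n = 751·228/4257 = 40.2227
OR_MH = (368.4492 + 275.6451) / (248.7236 + 40.2227) = 644.0943 / 288.9463 = 2.22911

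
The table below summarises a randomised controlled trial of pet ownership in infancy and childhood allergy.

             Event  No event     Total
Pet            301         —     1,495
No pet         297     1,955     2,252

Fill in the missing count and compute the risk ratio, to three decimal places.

The missing cell is in the exposed row: 1495 − 301 = 1194.
So a = 301, b = 1194, c = 297, d = 1955.
RR = [a/(a+b)] / [c/(c+d)] = (301/1495) / (297/2252) = 0.20134/0.13188 = 1.52664

1.527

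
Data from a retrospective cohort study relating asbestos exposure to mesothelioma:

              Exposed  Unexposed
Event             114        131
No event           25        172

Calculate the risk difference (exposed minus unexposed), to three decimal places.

0.388

Reading the table with exposure as columns: a = 114 (Exposed, case), b = 25 (Exposed, non-case), c = 131 (Unexposed, case), d = 172.
Risk in exposed = 114/139 = 0.820144; risk in unexposed = 131/303 = 0.432343.
Risk difference = 0.820144 − 0.432343 = 0.387801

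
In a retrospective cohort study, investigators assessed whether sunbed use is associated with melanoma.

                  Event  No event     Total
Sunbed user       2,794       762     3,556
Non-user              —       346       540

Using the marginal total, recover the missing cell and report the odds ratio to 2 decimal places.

The missing cell is in the unexposed row: 540 − 346 = 194.
So a = 2794, b = 762, c = 194, d = 346.
OR = (a·d)/(b·c) = (2794 × 346) / (762 × 194) = 966724 / 147828 = 6.53952

6.54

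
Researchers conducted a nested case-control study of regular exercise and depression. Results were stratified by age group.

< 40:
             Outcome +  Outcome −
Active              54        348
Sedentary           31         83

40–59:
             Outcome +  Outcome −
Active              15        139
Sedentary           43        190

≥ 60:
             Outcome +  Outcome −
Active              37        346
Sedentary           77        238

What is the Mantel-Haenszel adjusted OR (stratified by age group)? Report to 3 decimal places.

OR_MH = Σ(aᵢdᵢ/nᵢ) / Σ(bᵢcᵢ/nᵢ), where nᵢ is the stratum total.
Stratum 1 (< 40): n = 516; a·d/n = 54·83/516 = 8.6860; b·c/n = 348·31/516 = 20.9070
Stratum 2 (40–59): n = 387; a·d/n = 15·190/387 = 7.3643; b·c/n = 139·43/387 = 15.4444
Stratum 3 (≥ 60): n = 698; a·d/n = 37·238/698 = 12.6160; b·c/n = 346·77/698 = 38.1691
OR_MH = (8.6860 + 7.3643 + 12.6160) / (20.9070 + 15.4444 + 38.1691) = 28.6664 / 74.5205 = 0.38468

0.385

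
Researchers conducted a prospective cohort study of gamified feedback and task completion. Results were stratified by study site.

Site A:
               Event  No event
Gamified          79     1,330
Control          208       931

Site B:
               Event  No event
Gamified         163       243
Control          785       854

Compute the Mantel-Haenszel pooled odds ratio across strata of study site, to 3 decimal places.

OR_MH = Σ(aᵢdᵢ/nᵢ) / Σ(bᵢcᵢ/nᵢ), where nᵢ is the stratum total.
Stratum 1 (Site A): n = 2548; a·d/n = 79·931/2548 = 28.8654; b·c/n = 1330·208/2548 = 108.5714
Stratum 2 (Site B): n = 2045; a·d/n = 163·854/2045 = 68.0694; b·c/n = 243·785/2045 = 93.2787
OR_MH = (28.8654 + 68.0694) / (108.5714 + 93.2787) = 96.9348 / 201.8502 = 0.48023

0.480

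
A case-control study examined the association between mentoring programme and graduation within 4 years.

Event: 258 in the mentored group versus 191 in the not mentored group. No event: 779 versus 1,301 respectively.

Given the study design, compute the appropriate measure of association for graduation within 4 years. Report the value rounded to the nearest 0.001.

2.256

From the description: a = 258, b = 779, c = 191, d = 1301.
This is a case-control study: participants were sampled on outcome status, so risks in the source population cannot be estimated directly — relative risk is not valid here. The odds ratio is the appropriate measure.
OR = (a·d)/(b·c) = (258 × 1301) / (779 × 191) = 335658 / 148789 = 2.25593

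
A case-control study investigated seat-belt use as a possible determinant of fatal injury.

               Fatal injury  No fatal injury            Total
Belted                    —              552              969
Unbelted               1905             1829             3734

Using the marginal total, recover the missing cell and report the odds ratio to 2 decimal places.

The missing cell is in the exposed row: 969 − 552 = 417.
So a = 417, b = 552, c = 1905, d = 1829.
OR = (a·d)/(b·c) = (417 × 1829) / (552 × 1905) = 762693 / 1051560 = 0.72530

0.73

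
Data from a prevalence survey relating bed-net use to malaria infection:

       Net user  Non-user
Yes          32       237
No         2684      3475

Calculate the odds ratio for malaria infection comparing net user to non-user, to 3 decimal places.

Reading the table with exposure as columns: a = 32 (Net user, case), b = 2684 (Net user, non-case), c = 237 (Non-user, case), d = 3475.
OR = (a·d)/(b·c) = (32 × 3475) / (2684 × 237) = 111200 / 636108 = 0.17481
Exposure is associated with lower odds of malaria infection (OR = 0.17 < 1).

0.175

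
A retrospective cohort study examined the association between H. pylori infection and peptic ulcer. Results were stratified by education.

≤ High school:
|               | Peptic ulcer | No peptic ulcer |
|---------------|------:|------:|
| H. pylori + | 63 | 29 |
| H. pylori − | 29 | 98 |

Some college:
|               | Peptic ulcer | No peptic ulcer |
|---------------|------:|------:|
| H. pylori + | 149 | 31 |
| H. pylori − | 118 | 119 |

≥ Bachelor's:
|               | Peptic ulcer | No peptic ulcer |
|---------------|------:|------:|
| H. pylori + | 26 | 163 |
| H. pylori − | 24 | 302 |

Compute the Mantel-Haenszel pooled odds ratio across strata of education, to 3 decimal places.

4.254

OR_MH = Σ(aᵢdᵢ/nᵢ) / Σ(bᵢcᵢ/nᵢ), where nᵢ is the stratum total.
Stratum 1 (≤ High school): n = 219; a·d/n = 63·98/219 = 28.1918; b·c/n = 29·29/219 = 3.8402
Stratum 2 (Some college): n = 417; a·d/n = 149·119/417 = 42.5204; b·c/n = 31·118/417 = 8.7722
Stratum 3 (≥ Bachelor's): n = 515; a·d/n = 26·302/515 = 15.2466; b·c/n = 163·24/515 = 7.5961
OR_MH = (28.1918 + 42.5204 + 15.2466) / (3.8402 + 8.7722 + 7.5961) = 85.9588 / 20.2085 = 4.25360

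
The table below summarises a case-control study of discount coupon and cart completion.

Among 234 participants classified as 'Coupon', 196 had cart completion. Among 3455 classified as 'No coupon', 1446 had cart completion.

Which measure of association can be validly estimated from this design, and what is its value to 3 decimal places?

From the description: a = 196, b = 38, c = 1446, d = 2009.
This is a case-control study: participants were sampled on outcome status, so risks in the source population cannot be estimated directly — relative risk is not valid here. The odds ratio is the appropriate measure.
OR = (a·d)/(b·c) = (196 × 2009) / (38 × 1446) = 393764 / 54948 = 7.16612

7.166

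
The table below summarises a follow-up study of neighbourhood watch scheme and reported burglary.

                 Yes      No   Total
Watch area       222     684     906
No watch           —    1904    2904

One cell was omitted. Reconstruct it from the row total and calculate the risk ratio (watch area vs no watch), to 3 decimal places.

The missing cell is in the unexposed row: 2904 − 1904 = 1000.
So a = 222, b = 684, c = 1000, d = 1904.
RR = [a/(a+b)] / [c/(c+d)] = (222/906) / (1000/2904) = 0.24503/0.34435 = 0.71158

0.712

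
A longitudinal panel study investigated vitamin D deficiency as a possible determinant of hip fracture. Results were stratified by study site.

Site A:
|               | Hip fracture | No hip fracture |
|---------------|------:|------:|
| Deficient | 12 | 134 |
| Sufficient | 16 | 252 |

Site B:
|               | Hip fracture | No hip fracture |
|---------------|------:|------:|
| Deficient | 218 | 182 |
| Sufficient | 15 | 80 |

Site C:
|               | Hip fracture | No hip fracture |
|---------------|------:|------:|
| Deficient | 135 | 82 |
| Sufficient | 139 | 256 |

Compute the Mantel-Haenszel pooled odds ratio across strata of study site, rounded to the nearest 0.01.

OR_MH = Σ(aᵢdᵢ/nᵢ) / Σ(bᵢcᵢ/nᵢ), where nᵢ is the stratum total.
Stratum 1 (Site A): n = 414; a·d/n = 12·252/414 = 7.3043; b·c/n = 134·16/414 = 5.1787
Stratum 2 (Site B): n = 495; a·d/n = 218·80/495 = 35.2323; b·c/n = 182·15/495 = 5.5152
Stratum 3 (Site C): n = 612; a·d/n = 135·256/612 = 56.4706; b·c/n = 82·139/612 = 18.6242
OR_MH = (7.3043 + 35.2323 + 56.4706) / (5.1787 + 5.5152 + 18.6242) = 99.0073 / 29.3181 = 3.37700

3.38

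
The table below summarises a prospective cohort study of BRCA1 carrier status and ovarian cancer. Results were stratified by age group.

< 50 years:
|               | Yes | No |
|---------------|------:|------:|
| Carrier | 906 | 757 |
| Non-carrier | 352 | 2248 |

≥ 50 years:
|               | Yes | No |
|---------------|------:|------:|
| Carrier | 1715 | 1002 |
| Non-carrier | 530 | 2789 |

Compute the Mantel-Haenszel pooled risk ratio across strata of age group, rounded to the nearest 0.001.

3.979

RR_MH = Σ(aᵢ·n₀ᵢ/nᵢ) / Σ(cᵢ·n₁ᵢ/nᵢ), with n₁ᵢ = aᵢ+bᵢ (exposed), n₀ᵢ = cᵢ+dᵢ (unexposed), nᵢ = n₁ᵢ+n₀ᵢ.
Stratum 1 (< 50 years): n₁ = 1663, n₀ = 2600, n = 4263; a·n₀/n = 906·2600/4263 = 552.5686; c·n₁/n = 352·1663/4263 = 137.3155
Stratum 2 (≥ 50 years): n₁ = 2717, n₀ = 3319, n = 6036; a·n₀/n = 1715·3319/6036 = 943.0227; c·n₁/n = 530·2717/6036 = 238.5702
RR_MH = (552.5686 + 943.0227) / (137.3155 + 238.5702) = 1495.5913 / 375.8858 = 3.97885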